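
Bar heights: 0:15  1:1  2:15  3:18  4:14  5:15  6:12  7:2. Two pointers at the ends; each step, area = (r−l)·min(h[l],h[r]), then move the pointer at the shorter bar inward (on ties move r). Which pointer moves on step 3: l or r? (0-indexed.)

r

l=0 r=7: min(15,2)*7=14 best=14 *, r--
l=0 r=6: min(15,12)*6=72 best=72 *, r--
l=0 r=5: min(15,15)*5=75 best=75 *, r--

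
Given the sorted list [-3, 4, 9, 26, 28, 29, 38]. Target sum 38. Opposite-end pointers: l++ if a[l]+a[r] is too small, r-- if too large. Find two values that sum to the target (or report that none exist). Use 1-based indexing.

(9, 29)

l=1 r=7: -3+38=35 <38, l++
l=2 r=7: 4+38=42 >38, r--
l=2 r=6: 4+29=33 <38, l++
l=3 r=6: 9+29=38, found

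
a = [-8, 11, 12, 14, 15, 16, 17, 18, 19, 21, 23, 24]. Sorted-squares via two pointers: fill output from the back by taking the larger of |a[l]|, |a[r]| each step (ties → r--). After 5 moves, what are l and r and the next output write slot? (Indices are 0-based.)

l=0 r=11: |-8|<=|24| out[11]=576, r--
l=0 r=10: |-8|<=|23| out[10]=529, r--
l=0 r=9: |-8|<=|21| out[9]=441, r--
l=0 r=8: |-8|<=|19| out[8]=361, r--
l=0 r=7: |-8|<=|18| out[7]=324, r--

l=0, r=6, next write slot=6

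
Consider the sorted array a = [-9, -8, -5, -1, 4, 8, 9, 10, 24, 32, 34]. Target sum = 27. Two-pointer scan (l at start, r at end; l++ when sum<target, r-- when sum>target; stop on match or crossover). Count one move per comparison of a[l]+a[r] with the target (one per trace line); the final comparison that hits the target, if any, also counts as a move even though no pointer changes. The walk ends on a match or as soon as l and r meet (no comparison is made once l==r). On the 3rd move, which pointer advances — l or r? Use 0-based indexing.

[0,10] -9+34=25 <27 → l++
[1,10] -8+34=26 <27 → l++
[2,10] -5+34=29 >27 → r--

r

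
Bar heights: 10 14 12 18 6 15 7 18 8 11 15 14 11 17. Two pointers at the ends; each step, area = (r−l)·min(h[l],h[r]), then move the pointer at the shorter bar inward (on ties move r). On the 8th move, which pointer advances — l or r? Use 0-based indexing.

[0,13] min(10,17)*13=130 best=130 * → l++
[1,13] min(14,17)*12=168 best=168 * → l++
[2,13] min(12,17)*11=132 best=168 → l++
[3,13] min(18,17)*10=170 best=170 * → r--
[3,12] min(18,11)*9=99 best=170 → r--
[3,11] min(18,14)*8=112 best=170 → r--
[3,10] min(18,15)*7=105 best=170 → r--
[3,9] min(18,11)*6=66 best=170 → r--

r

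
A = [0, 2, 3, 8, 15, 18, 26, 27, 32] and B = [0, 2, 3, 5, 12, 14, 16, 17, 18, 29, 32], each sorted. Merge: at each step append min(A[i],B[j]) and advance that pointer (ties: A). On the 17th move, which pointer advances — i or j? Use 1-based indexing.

[i=1,j=1] A[i]=0<=B[j]=0 take 0 → i++
[i=2,j=1] A[i]=2>B[j]=0 take 0 → j++
[i=2,j=2] A[i]=2<=B[j]=2 take 2 → i++
[i=3,j=2] A[i]=3>B[j]=2 take 2 → j++
[i=3,j=3] A[i]=3<=B[j]=3 take 3 → i++
[i=4,j=3] A[i]=8>B[j]=3 take 3 → j++
[i=4,j=4] A[i]=8>B[j]=5 take 5 → j++
[i=4,j=5] A[i]=8<=B[j]=12 take 8 → i++
[i=5,j=5] A[i]=15>B[j]=12 take 12 → j++
[i=5,j=6] A[i]=15>B[j]=14 take 14 → j++
[i=5,j=7] A[i]=15<=B[j]=16 take 15 → i++
[i=6,j=7] A[i]=18>B[j]=16 take 16 → j++
[i=6,j=8] A[i]=18>B[j]=17 take 17 → j++
[i=6,j=9] A[i]=18<=B[j]=18 take 18 → i++
[i=7,j=9] A[i]=26>B[j]=18 take 18 → j++
[i=7,j=10] A[i]=26<=B[j]=29 take 26 → i++
[i=8,j=10] A[i]=27<=B[j]=29 take 27 → i++

i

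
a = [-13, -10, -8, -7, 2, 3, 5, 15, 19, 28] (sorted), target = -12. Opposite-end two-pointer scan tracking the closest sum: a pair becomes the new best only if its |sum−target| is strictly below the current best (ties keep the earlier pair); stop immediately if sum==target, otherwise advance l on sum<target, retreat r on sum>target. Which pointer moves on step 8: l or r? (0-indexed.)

l=0 r=9: -13+28=15 d=27 *, r--
l=0 r=8: -13+19=6 d=18 *, r--
l=0 r=7: -13+15=2 d=14 *, r--
l=0 r=6: -13+5=-8 d=4 *, r--
l=0 r=5: -13+3=-10 d=2 *, r--
l=0 r=4: -13+2=-11 d=1 *, r--
l=0 r=3: -13+-7=-20 d=8, l++
l=1 r=3: -10+-7=-17 d=5, l++

l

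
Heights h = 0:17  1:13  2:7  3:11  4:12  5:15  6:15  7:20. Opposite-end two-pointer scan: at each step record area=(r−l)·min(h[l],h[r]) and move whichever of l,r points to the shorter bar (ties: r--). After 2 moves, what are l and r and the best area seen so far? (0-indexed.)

[0,7] min(17,20)*7=119 best=119 * → l++
[1,7] min(13,20)*6=78 best=119 → l++

l=2, r=7, best area=119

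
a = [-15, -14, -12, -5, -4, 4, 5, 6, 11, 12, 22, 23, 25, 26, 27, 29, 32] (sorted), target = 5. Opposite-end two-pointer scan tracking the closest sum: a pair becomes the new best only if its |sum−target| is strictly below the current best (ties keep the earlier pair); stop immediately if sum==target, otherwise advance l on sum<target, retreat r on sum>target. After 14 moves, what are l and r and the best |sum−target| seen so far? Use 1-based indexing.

l=6, r=8, best |Δ|=1

[1,17] -15+32=17 d=12 * → r--
[1,16] -15+29=14 d=9 * → r--
[1,15] -15+27=12 d=7 * → r--
[1,14] -15+26=11 d=6 * → r--
[1,13] -15+25=10 d=5 * → r--
[1,12] -15+23=8 d=3 * → r--
[1,11] -15+22=7 d=2 * → r--
[1,10] -15+12=-3 d=8 → l++
[2,10] -14+12=-2 d=7 → l++
[3,10] -12+12=0 d=5 → l++
[4,10] -5+12=7 d=2 → r--
[4,9] -5+11=6 d=1 * → r--
[4,8] -5+6=1 d=4 → l++
[5,8] -4+6=2 d=3 → l++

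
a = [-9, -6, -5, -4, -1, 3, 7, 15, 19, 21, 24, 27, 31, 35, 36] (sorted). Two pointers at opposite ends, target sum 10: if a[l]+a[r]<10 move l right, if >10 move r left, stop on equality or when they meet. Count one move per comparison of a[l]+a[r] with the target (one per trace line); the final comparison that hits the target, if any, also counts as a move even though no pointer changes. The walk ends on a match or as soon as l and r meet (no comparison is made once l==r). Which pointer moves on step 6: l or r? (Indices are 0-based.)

r

l=0 r=14: -9+36=27 >10, r--
l=0 r=13: -9+35=26 >10, r--
l=0 r=12: -9+31=22 >10, r--
l=0 r=11: -9+27=18 >10, r--
l=0 r=10: -9+24=15 >10, r--
l=0 r=9: -9+21=12 >10, r--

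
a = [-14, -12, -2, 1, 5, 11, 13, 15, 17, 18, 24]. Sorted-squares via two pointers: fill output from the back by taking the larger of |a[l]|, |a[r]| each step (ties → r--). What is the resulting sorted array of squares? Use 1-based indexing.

l=1 r=11: |-14|<=|24| out[11]=576, r--
l=1 r=10: |-14|<=|18| out[10]=324, r--
l=1 r=9: |-14|<=|17| out[9]=289, r--
l=1 r=8: |-14|<=|15| out[8]=225, r--
l=1 r=7: |-14|>|13| out[7]=196, l++
l=2 r=7: |-12|<=|13| out[6]=169, r--
l=2 r=6: |-12|>|11| out[5]=144, l++
l=3 r=6: |-2|<=|11| out[4]=121, r--
l=3 r=5: |-2|<=|5| out[3]=25, r--
l=3 r=4: |-2|>|1| out[2]=4, l++
l=4 r=4: |1|<=|1| out[1]=1, r--

[1, 4, 25, 121, 144, 169, 196, 225, 289, 324, 576]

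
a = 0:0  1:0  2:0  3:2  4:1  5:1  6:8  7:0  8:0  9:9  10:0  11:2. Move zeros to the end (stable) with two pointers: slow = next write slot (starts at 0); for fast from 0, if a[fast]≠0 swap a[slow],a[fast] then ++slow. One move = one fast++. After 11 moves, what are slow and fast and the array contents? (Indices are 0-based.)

slow=0 fast=0: a[fast]=0, fast++
slow=0 fast=1: a[fast]=0, fast++
slow=0 fast=2: a[fast]=0, fast++
slow=0 fast=3: a[fast]=2≠0 swap→a[0]=2, slow++,fast++
slow=1 fast=4: a[fast]=1≠0 swap→a[1]=1, slow++,fast++
slow=2 fast=5: a[fast]=1≠0 swap→a[2]=1, slow++,fast++
slow=3 fast=6: a[fast]=8≠0 swap→a[3]=8, slow++,fast++
slow=4 fast=7: a[fast]=0, fast++
slow=4 fast=8: a[fast]=0, fast++
slow=4 fast=9: a[fast]=9≠0 swap→a[4]=9, slow++,fast++
slow=5 fast=10: a[fast]=0, fast++

slow=5, fast=11, a=[2, 1, 1, 8, 9, 0, 0, 0, 0, 0, 0, 2]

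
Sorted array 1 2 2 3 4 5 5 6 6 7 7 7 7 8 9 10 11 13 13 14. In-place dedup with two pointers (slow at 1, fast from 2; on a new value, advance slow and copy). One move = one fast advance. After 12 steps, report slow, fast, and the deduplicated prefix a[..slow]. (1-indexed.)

(s=1,f=2) a[fast]=2≠a[slow]=1 write a[2]=2 → slow++,fast++
(s=2,f=3) a[fast]=2=a[slow] dup → fast++
(s=2,f=4) a[fast]=3≠a[slow]=2 write a[3]=3 → slow++,fast++
(s=3,f=5) a[fast]=4≠a[slow]=3 write a[4]=4 → slow++,fast++
(s=4,f=6) a[fast]=5≠a[slow]=4 write a[5]=5 → slow++,fast++
(s=5,f=7) a[fast]=5=a[slow] dup → fast++
(s=5,f=8) a[fast]=6≠a[slow]=5 write a[6]=6 → slow++,fast++
(s=6,f=9) a[fast]=6=a[slow] dup → fast++
(s=6,f=10) a[fast]=7≠a[slow]=6 write a[7]=7 → slow++,fast++
(s=7,f=11) a[fast]=7=a[slow] dup → fast++
(s=7,f=12) a[fast]=7=a[slow] dup → fast++
(s=7,f=13) a[fast]=7=a[slow] dup → fast++

slow=7, fast=14, prefix=[1, 2, 3, 4, 5, 6, 7]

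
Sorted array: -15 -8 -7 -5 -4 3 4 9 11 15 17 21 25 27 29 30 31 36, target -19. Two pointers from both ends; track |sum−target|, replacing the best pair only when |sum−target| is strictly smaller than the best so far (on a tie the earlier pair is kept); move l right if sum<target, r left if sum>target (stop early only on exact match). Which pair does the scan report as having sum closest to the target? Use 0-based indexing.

pair (-15, -4) with sum -19 (|Δ|=0)

l=0 r=17: -15+36=21 d=40 *, r--
l=0 r=16: -15+31=16 d=35 *, r--
l=0 r=15: -15+30=15 d=34 *, r--
l=0 r=14: -15+29=14 d=33 *, r--
l=0 r=13: -15+27=12 d=31 *, r--
l=0 r=12: -15+25=10 d=29 *, r--
l=0 r=11: -15+21=6 d=25 *, r--
l=0 r=10: -15+17=2 d=21 *, r--
l=0 r=9: -15+15=0 d=19 *, r--
l=0 r=8: -15+11=-4 d=15 *, r--
l=0 r=7: -15+9=-6 d=13 *, r--
l=0 r=6: -15+4=-11 d=8 *, r--
l=0 r=5: -15+3=-12 d=7 *, r--
l=0 r=4: -15+-4=-19 d=0 *, stop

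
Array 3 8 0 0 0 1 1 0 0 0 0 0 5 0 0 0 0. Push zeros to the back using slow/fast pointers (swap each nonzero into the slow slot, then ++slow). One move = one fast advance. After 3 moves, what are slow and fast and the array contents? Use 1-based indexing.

(s=1,f=1) a[fast]=3≠0 swap→a[1]=3 → slow++,fast++
(s=2,f=2) a[fast]=8≠0 swap→a[2]=8 → slow++,fast++
(s=3,f=3) a[fast]=0 → fast++

slow=3, fast=4, a=[3, 8, 0, 0, 0, 1, 1, 0, 0, 0, 0, 0, 5, 0, 0, 0, 0]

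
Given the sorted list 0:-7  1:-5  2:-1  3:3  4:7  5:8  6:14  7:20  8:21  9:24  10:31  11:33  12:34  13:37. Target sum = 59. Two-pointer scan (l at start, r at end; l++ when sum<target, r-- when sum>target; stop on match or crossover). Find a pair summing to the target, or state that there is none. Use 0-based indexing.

no pair

[0,13] -7+37=30 <59 → l++
[1,13] -5+37=32 <59 → l++
[2,13] -1+37=36 <59 → l++
[3,13] 3+37=40 <59 → l++
[4,13] 7+37=44 <59 → l++
[5,13] 8+37=45 <59 → l++
[6,13] 14+37=51 <59 → l++
[7,13] 20+37=57 <59 → l++
[8,13] 21+37=58 <59 → l++
[9,13] 24+37=61 >59 → r--
[9,12] 24+34=58 <59 → l++
[10,12] 31+34=65 >59 → r--
[10,11] 31+33=64 >59 → r--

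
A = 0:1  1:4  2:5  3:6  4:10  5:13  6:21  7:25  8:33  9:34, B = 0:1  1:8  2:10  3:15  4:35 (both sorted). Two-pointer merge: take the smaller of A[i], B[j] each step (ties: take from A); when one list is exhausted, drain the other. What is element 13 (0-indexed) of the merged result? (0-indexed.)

i=0 j=0: A[i]=1<=B[j]=1 take 1, i++
i=1 j=0: A[i]=4>B[j]=1 take 1, j++
i=1 j=1: A[i]=4<=B[j]=8 take 4, i++
i=2 j=1: A[i]=5<=B[j]=8 take 5, i++
i=3 j=1: A[i]=6<=B[j]=8 take 6, i++
i=4 j=1: A[i]=10>B[j]=8 take 8, j++
i=4 j=2: A[i]=10<=B[j]=10 take 10, i++
i=5 j=2: A[i]=13>B[j]=10 take 10, j++
i=5 j=3: A[i]=13<=B[j]=15 take 13, i++
i=6 j=3: A[i]=21>B[j]=15 take 15, j++
i=6 j=4: A[i]=21<=B[j]=35 take 21, i++
i=7 j=4: A[i]=25<=B[j]=35 take 25, i++
i=8 j=4: A[i]=33<=B[j]=35 take 33, i++
i=9 j=4: A[i]=34<=B[j]=35 take 34, i++
i=10 j=4: A done, take B[j]=35, j++

merged[13] = 34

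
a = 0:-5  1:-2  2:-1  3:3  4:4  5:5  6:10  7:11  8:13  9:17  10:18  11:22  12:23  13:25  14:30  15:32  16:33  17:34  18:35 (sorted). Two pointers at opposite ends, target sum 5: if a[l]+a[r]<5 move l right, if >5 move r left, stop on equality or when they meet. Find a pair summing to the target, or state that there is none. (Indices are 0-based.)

(-5, 10)

[0,18] -5+35=30 >5 → r--
[0,17] -5+34=29 >5 → r--
[0,16] -5+33=28 >5 → r--
[0,15] -5+32=27 >5 → r--
[0,14] -5+30=25 >5 → r--
[0,13] -5+25=20 >5 → r--
[0,12] -5+23=18 >5 → r--
[0,11] -5+22=17 >5 → r--
[0,10] -5+18=13 >5 → r--
[0,9] -5+17=12 >5 → r--
[0,8] -5+13=8 >5 → r--
[0,7] -5+11=6 >5 → r--
[0,6] -5+10=5 → found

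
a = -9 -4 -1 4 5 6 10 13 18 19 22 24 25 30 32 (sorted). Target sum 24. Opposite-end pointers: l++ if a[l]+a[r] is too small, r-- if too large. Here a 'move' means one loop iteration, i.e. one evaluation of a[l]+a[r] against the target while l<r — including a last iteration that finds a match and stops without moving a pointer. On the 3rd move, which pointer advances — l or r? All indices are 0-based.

l=0 r=14: -9+32=23 <24, l++
l=1 r=14: -4+32=28 >24, r--
l=1 r=13: -4+30=26 >24, r--

r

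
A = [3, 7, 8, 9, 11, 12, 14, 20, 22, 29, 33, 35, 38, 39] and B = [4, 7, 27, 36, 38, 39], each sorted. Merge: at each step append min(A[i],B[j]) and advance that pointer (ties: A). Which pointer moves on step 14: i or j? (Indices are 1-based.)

i=1 j=1: A[i]=3<=B[j]=4 take 3, i++
i=2 j=1: A[i]=7>B[j]=4 take 4, j++
i=2 j=2: A[i]=7<=B[j]=7 take 7, i++
i=3 j=2: A[i]=8>B[j]=7 take 7, j++
i=3 j=3: A[i]=8<=B[j]=27 take 8, i++
i=4 j=3: A[i]=9<=B[j]=27 take 9, i++
i=5 j=3: A[i]=11<=B[j]=27 take 11, i++
i=6 j=3: A[i]=12<=B[j]=27 take 12, i++
i=7 j=3: A[i]=14<=B[j]=27 take 14, i++
i=8 j=3: A[i]=20<=B[j]=27 take 20, i++
i=9 j=3: A[i]=22<=B[j]=27 take 22, i++
i=10 j=3: A[i]=29>B[j]=27 take 27, j++
i=10 j=4: A[i]=29<=B[j]=36 take 29, i++
i=11 j=4: A[i]=33<=B[j]=36 take 33, i++

i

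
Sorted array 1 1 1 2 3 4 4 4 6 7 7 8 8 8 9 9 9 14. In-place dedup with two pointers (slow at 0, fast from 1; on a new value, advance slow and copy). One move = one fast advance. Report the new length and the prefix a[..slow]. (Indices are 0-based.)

slow=0 fast=1: a[fast]=1=a[slow] dup, fast++
slow=0 fast=2: a[fast]=1=a[slow] dup, fast++
slow=0 fast=3: a[fast]=2≠a[slow]=1 write a[1]=2, slow++,fast++
slow=1 fast=4: a[fast]=3≠a[slow]=2 write a[2]=3, slow++,fast++
slow=2 fast=5: a[fast]=4≠a[slow]=3 write a[3]=4, slow++,fast++
slow=3 fast=6: a[fast]=4=a[slow] dup, fast++
slow=3 fast=7: a[fast]=4=a[slow] dup, fast++
slow=3 fast=8: a[fast]=6≠a[slow]=4 write a[4]=6, slow++,fast++
slow=4 fast=9: a[fast]=7≠a[slow]=6 write a[5]=7, slow++,fast++
slow=5 fast=10: a[fast]=7=a[slow] dup, fast++
slow=5 fast=11: a[fast]=8≠a[slow]=7 write a[6]=8, slow++,fast++
slow=6 fast=12: a[fast]=8=a[slow] dup, fast++
slow=6 fast=13: a[fast]=8=a[slow] dup, fast++
slow=6 fast=14: a[fast]=9≠a[slow]=8 write a[7]=9, slow++,fast++
slow=7 fast=15: a[fast]=9=a[slow] dup, fast++
slow=7 fast=16: a[fast]=9=a[slow] dup, fast++
slow=7 fast=17: a[fast]=14≠a[slow]=9 write a[8]=14, slow++,fast++

length 9; prefix = [1, 2, 3, 4, 6, 7, 8, 9, 14]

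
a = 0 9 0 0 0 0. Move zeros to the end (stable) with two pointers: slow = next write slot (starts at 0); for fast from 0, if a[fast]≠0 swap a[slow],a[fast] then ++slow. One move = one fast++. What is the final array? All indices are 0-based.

[9, 0, 0, 0, 0, 0]

slow=0 fast=0: a[fast]=0, fast++
slow=0 fast=1: a[fast]=9≠0 swap→a[0]=9, slow++,fast++
slow=1 fast=2: a[fast]=0, fast++
slow=1 fast=3: a[fast]=0, fast++
slow=1 fast=4: a[fast]=0, fast++
slow=1 fast=5: a[fast]=0, fast++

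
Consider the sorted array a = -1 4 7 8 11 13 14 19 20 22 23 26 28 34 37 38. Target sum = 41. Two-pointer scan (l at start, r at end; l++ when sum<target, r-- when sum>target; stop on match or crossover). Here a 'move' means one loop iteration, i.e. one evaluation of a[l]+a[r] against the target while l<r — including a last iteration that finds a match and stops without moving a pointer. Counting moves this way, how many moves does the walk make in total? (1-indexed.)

[1,16] -1+38=37 <41 → l++
[2,16] 4+38=42 >41 → r--
[2,15] 4+37=41 → found

3 moves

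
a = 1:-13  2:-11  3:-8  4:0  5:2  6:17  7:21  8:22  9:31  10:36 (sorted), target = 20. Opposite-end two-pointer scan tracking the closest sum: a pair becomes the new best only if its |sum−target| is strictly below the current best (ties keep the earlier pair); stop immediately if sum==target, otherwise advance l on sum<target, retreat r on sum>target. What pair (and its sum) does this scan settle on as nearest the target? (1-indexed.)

l=1 r=10: -13+36=23 d=3 *, r--
l=1 r=9: -13+31=18 d=2 *, l++
l=2 r=9: -11+31=20 d=0 *, stop

pair (-11, 31) with sum 20 (|Δ|=0)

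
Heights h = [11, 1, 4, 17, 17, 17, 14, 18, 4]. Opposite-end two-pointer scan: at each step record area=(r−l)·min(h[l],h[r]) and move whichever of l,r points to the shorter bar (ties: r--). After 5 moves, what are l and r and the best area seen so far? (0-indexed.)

[0,8] min(11,4)*8=32 best=32 * → r--
[0,7] min(11,18)*7=77 best=77 * → l++
[1,7] min(1,18)*6=6 best=77 → l++
[2,7] min(4,18)*5=20 best=77 → l++
[3,7] min(17,18)*4=68 best=77 → l++

l=4, r=7, best area=77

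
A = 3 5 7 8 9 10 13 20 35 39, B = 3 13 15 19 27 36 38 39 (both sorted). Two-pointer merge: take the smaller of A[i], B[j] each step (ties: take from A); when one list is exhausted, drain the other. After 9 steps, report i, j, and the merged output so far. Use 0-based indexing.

i=7, j=2, merged so far=[3, 3, 5, 7, 8, 9, 10, 13, 13]

[i=0,j=0] A[i]=3<=B[j]=3 take 3 → i++
[i=1,j=0] A[i]=5>B[j]=3 take 3 → j++
[i=1,j=1] A[i]=5<=B[j]=13 take 5 → i++
[i=2,j=1] A[i]=7<=B[j]=13 take 7 → i++
[i=3,j=1] A[i]=8<=B[j]=13 take 8 → i++
[i=4,j=1] A[i]=9<=B[j]=13 take 9 → i++
[i=5,j=1] A[i]=10<=B[j]=13 take 10 → i++
[i=6,j=1] A[i]=13<=B[j]=13 take 13 → i++
[i=7,j=1] A[i]=20>B[j]=13 take 13 → j++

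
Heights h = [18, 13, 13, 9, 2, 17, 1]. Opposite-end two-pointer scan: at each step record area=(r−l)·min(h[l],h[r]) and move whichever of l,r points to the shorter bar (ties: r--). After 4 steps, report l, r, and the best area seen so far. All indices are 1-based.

l=1, r=3, best area=85

l=1 r=7: min(18,1)*6=6 best=6 *, r--
l=1 r=6: min(18,17)*5=85 best=85 *, r--
l=1 r=5: min(18,2)*4=8 best=85, r--
l=1 r=4: min(18,9)*3=27 best=85, r--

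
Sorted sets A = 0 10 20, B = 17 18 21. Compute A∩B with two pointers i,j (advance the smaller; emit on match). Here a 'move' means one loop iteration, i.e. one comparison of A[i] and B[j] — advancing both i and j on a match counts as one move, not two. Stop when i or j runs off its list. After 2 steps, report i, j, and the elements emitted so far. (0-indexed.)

i=2, j=0, emitted=[]

i=0 j=0: 0<17, i++
i=1 j=0: 10<17, i++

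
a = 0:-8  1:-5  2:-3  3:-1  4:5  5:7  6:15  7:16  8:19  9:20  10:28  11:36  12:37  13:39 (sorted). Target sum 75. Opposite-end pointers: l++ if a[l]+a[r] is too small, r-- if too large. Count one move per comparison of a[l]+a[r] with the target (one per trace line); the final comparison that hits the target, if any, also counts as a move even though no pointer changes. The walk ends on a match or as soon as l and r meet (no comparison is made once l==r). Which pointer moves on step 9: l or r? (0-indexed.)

l=0 r=13: -8+39=31 <75, l++
l=1 r=13: -5+39=34 <75, l++
l=2 r=13: -3+39=36 <75, l++
l=3 r=13: -1+39=38 <75, l++
l=4 r=13: 5+39=44 <75, l++
l=5 r=13: 7+39=46 <75, l++
l=6 r=13: 15+39=54 <75, l++
l=7 r=13: 16+39=55 <75, l++
l=8 r=13: 19+39=58 <75, l++

l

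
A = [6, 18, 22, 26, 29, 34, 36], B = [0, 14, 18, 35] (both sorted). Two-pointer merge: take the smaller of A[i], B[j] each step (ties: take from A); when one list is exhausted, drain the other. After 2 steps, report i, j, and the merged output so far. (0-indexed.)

[i=0,j=0] A[i]=6>B[j]=0 take 0 → j++
[i=0,j=1] A[i]=6<=B[j]=14 take 6 → i++

i=1, j=1, merged so far=[0, 6]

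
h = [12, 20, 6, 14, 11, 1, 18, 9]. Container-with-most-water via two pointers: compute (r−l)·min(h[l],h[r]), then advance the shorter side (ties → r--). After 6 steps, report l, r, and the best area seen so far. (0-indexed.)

l=1, r=2, best area=90

[0,7] min(12,9)*7=63 best=63 * → r--
[0,6] min(12,18)*6=72 best=72 * → l++
[1,6] min(20,18)*5=90 best=90 * → r--
[1,5] min(20,1)*4=4 best=90 → r--
[1,4] min(20,11)*3=33 best=90 → r--
[1,3] min(20,14)*2=28 best=90 → r--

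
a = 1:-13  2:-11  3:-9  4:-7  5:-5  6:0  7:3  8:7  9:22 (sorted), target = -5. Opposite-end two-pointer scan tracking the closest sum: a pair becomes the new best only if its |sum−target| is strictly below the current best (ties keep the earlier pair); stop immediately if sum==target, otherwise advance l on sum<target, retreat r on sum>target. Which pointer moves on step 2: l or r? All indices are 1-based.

l=1 r=9: -13+22=9 d=14 *, r--
l=1 r=8: -13+7=-6 d=1 *, l++

l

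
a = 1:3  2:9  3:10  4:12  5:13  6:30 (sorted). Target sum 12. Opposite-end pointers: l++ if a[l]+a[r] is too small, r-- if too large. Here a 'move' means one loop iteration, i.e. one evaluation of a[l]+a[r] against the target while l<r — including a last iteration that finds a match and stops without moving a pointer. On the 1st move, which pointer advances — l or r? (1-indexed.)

r

l=1 r=6: 3+30=33 >12, r--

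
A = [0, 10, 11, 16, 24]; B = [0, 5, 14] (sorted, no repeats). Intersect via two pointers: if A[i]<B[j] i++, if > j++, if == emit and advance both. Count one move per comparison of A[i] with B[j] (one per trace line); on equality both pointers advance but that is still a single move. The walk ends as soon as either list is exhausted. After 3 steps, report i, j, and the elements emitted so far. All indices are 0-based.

i=0 j=0: 0==0 emit, i++,j++
i=1 j=1: 10>5, j++
i=1 j=2: 10<14, i++

i=2, j=2, emitted=[0]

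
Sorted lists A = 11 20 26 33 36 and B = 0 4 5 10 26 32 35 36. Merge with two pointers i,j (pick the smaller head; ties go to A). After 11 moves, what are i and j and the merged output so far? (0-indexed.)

i=0 j=0: A[i]=11>B[j]=0 take 0, j++
i=0 j=1: A[i]=11>B[j]=4 take 4, j++
i=0 j=2: A[i]=11>B[j]=5 take 5, j++
i=0 j=3: A[i]=11>B[j]=10 take 10, j++
i=0 j=4: A[i]=11<=B[j]=26 take 11, i++
i=1 j=4: A[i]=20<=B[j]=26 take 20, i++
i=2 j=4: A[i]=26<=B[j]=26 take 26, i++
i=3 j=4: A[i]=33>B[j]=26 take 26, j++
i=3 j=5: A[i]=33>B[j]=32 take 32, j++
i=3 j=6: A[i]=33<=B[j]=35 take 33, i++
i=4 j=6: A[i]=36>B[j]=35 take 35, j++

i=4, j=7, merged so far=[0, 4, 5, 10, 11, 20, 26, 26, 32, 33, 35]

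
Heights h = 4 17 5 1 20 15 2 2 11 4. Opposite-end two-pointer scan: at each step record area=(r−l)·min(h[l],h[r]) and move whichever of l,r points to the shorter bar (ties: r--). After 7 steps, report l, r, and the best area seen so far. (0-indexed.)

l=2, r=4, best area=77

[0,9] min(4,4)*9=36 best=36 * → r--
[0,8] min(4,11)*8=32 best=36 → l++
[1,8] min(17,11)*7=77 best=77 * → r--
[1,7] min(17,2)*6=12 best=77 → r--
[1,6] min(17,2)*5=10 best=77 → r--
[1,5] min(17,15)*4=60 best=77 → r--
[1,4] min(17,20)*3=51 best=77 → l++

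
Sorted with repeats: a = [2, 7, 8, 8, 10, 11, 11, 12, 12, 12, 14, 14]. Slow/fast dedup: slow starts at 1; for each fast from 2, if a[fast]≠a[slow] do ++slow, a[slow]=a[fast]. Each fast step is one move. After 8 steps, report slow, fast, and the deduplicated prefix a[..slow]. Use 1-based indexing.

(s=1,f=2) a[fast]=7≠a[slow]=2 write a[2]=7 → slow++,fast++
(s=2,f=3) a[fast]=8≠a[slow]=7 write a[3]=8 → slow++,fast++
(s=3,f=4) a[fast]=8=a[slow] dup → fast++
(s=3,f=5) a[fast]=10≠a[slow]=8 write a[4]=10 → slow++,fast++
(s=4,f=6) a[fast]=11≠a[slow]=10 write a[5]=11 → slow++,fast++
(s=5,f=7) a[fast]=11=a[slow] dup → fast++
(s=5,f=8) a[fast]=12≠a[slow]=11 write a[6]=12 → slow++,fast++
(s=6,f=9) a[fast]=12=a[slow] dup → fast++

slow=6, fast=10, prefix=[2, 7, 8, 10, 11, 12]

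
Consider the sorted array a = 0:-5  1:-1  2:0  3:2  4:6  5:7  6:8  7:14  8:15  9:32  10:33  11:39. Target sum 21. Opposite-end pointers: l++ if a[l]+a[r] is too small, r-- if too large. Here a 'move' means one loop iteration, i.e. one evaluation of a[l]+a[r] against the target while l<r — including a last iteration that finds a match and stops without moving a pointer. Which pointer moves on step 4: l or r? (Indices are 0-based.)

l

l=0 r=11: -5+39=34 >21, r--
l=0 r=10: -5+33=28 >21, r--
l=0 r=9: -5+32=27 >21, r--
l=0 r=8: -5+15=10 <21, l++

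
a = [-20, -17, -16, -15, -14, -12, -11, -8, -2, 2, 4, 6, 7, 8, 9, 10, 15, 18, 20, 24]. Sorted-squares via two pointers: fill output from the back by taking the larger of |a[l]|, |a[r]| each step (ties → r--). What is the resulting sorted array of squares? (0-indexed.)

[0,19] |-20|<=|24| out[19]=576 → r--
[0,18] |-20|<=|20| out[18]=400 → r--
[0,17] |-20|>|18| out[17]=400 → l++
[1,17] |-17|<=|18| out[16]=324 → r--
[1,16] |-17|>|15| out[15]=289 → l++
[2,16] |-16|>|15| out[14]=256 → l++
[3,16] |-15|<=|15| out[13]=225 → r--
[3,15] |-15|>|10| out[12]=225 → l++
[4,15] |-14|>|10| out[11]=196 → l++
[5,15] |-12|>|10| out[10]=144 → l++
[6,15] |-11|>|10| out[9]=121 → l++
[7,15] |-8|<=|10| out[8]=100 → r--
[7,14] |-8|<=|9| out[7]=81 → r--
[7,13] |-8|<=|8| out[6]=64 → r--
[7,12] |-8|>|7| out[5]=64 → l++
[8,12] |-2|<=|7| out[4]=49 → r--
[8,11] |-2|<=|6| out[3]=36 → r--
[8,10] |-2|<=|4| out[2]=16 → r--
[8,9] |-2|<=|2| out[1]=4 → r--
[8,8] |-2|<=|-2| out[0]=4 → r--

[4, 4, 16, 36, 49, 64, 64, 81, 100, 121, 144, 196, 225, 225, 256, 289, 324, 400, 400, 576]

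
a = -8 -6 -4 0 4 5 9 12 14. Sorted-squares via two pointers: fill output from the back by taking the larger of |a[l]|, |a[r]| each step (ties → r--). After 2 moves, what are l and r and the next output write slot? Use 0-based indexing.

l=0 r=8: |-8|<=|14| out[8]=196, r--
l=0 r=7: |-8|<=|12| out[7]=144, r--

l=0, r=6, next write slot=6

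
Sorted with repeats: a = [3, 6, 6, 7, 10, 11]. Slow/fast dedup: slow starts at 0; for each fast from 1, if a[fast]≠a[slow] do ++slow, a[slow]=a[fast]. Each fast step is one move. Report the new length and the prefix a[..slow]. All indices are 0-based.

slow=0 fast=1: a[fast]=6≠a[slow]=3 write a[1]=6, slow++,fast++
slow=1 fast=2: a[fast]=6=a[slow] dup, fast++
slow=1 fast=3: a[fast]=7≠a[slow]=6 write a[2]=7, slow++,fast++
slow=2 fast=4: a[fast]=10≠a[slow]=7 write a[3]=10, slow++,fast++
slow=3 fast=5: a[fast]=11≠a[slow]=10 write a[4]=11, slow++,fast++

length 5; prefix = [3, 6, 7, 10, 11]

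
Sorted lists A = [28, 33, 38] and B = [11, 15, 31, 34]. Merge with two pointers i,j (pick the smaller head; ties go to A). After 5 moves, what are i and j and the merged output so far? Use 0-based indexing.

[i=0,j=0] A[i]=28>B[j]=11 take 11 → j++
[i=0,j=1] A[i]=28>B[j]=15 take 15 → j++
[i=0,j=2] A[i]=28<=B[j]=31 take 28 → i++
[i=1,j=2] A[i]=33>B[j]=31 take 31 → j++
[i=1,j=3] A[i]=33<=B[j]=34 take 33 → i++

i=2, j=3, merged so far=[11, 15, 28, 31, 33]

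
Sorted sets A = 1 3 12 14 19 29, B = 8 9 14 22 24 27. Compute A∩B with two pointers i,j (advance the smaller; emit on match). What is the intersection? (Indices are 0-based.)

intersection = [14]

[i=0,j=0] 1<8 → i++
[i=1,j=0] 3<8 → i++
[i=2,j=0] 12>8 → j++
[i=2,j=1] 12>9 → j++
[i=2,j=2] 12<14 → i++
[i=3,j=2] 14==14 emit → i++,j++
[i=4,j=3] 19<22 → i++
[i=5,j=3] 29>22 → j++
[i=5,j=4] 29>24 → j++
[i=5,j=5] 29>27 → j++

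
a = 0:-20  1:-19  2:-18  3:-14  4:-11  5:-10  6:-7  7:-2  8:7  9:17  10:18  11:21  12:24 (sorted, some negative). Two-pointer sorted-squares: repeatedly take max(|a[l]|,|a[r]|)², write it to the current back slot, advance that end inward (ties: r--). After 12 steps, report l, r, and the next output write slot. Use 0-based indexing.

l=0 r=12: |-20|<=|24| out[12]=576, r--
l=0 r=11: |-20|<=|21| out[11]=441, r--
l=0 r=10: |-20|>|18| out[10]=400, l++
l=1 r=10: |-19|>|18| out[9]=361, l++
l=2 r=10: |-18|<=|18| out[8]=324, r--
l=2 r=9: |-18|>|17| out[7]=324, l++
l=3 r=9: |-14|<=|17| out[6]=289, r--
l=3 r=8: |-14|>|7| out[5]=196, l++
l=4 r=8: |-11|>|7| out[4]=121, l++
l=5 r=8: |-10|>|7| out[3]=100, l++
l=6 r=8: |-7|<=|7| out[2]=49, r--
l=6 r=7: |-7|>|-2| out[1]=49, l++

l=7, r=7, next write slot=0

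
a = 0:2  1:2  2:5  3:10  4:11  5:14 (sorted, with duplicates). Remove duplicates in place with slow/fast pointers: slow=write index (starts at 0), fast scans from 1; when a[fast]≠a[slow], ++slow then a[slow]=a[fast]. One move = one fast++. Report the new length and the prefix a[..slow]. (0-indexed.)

(s=0,f=1) a[fast]=2=a[slow] dup → fast++
(s=0,f=2) a[fast]=5≠a[slow]=2 write a[1]=5 → slow++,fast++
(s=1,f=3) a[fast]=10≠a[slow]=5 write a[2]=10 → slow++,fast++
(s=2,f=4) a[fast]=11≠a[slow]=10 write a[3]=11 → slow++,fast++
(s=3,f=5) a[fast]=14≠a[slow]=11 write a[4]=14 → slow++,fast++

length 5; prefix = [2, 5, 10, 11, 14]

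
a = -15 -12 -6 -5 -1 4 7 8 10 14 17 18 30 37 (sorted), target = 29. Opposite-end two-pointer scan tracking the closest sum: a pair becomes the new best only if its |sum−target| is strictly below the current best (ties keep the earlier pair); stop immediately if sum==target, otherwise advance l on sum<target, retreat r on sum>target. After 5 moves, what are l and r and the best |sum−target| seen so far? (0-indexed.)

l=0 r=13: -15+37=22 d=7 *, l++
l=1 r=13: -12+37=25 d=4 *, l++
l=2 r=13: -6+37=31 d=2 *, r--
l=2 r=12: -6+30=24 d=5, l++
l=3 r=12: -5+30=25 d=4, l++

l=4, r=12, best |Δ|=2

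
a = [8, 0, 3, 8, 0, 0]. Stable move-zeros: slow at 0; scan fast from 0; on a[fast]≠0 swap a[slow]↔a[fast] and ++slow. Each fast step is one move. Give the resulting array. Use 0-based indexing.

(s=0,f=0) a[fast]=8≠0 swap→a[0]=8 → slow++,fast++
(s=1,f=1) a[fast]=0 → fast++
(s=1,f=2) a[fast]=3≠0 swap→a[1]=3 → slow++,fast++
(s=2,f=3) a[fast]=8≠0 swap→a[2]=8 → slow++,fast++
(s=3,f=4) a[fast]=0 → fast++
(s=3,f=5) a[fast]=0 → fast++

[8, 3, 8, 0, 0, 0]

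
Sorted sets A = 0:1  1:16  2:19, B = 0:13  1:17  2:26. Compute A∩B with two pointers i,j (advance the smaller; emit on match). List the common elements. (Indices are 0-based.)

[i=0,j=0] 1<13 → i++
[i=1,j=0] 16>13 → j++
[i=1,j=1] 16<17 → i++
[i=2,j=1] 19>17 → j++
[i=2,j=2] 19<26 → i++

intersection = []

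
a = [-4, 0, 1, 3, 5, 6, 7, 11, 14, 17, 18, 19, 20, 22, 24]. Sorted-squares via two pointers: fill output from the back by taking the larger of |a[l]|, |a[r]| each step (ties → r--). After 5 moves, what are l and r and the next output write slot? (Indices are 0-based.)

[0,14] |-4|<=|24| out[14]=576 → r--
[0,13] |-4|<=|22| out[13]=484 → r--
[0,12] |-4|<=|20| out[12]=400 → r--
[0,11] |-4|<=|19| out[11]=361 → r--
[0,10] |-4|<=|18| out[10]=324 → r--

l=0, r=9, next write slot=9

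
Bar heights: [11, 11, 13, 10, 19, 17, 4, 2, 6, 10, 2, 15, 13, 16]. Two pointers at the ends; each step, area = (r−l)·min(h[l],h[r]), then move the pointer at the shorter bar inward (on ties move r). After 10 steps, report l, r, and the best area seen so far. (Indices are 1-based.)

l=5, r=8, best area=144

l=1 r=14: min(11,16)*13=143 best=143 *, l++
l=2 r=14: min(11,16)*12=132 best=143, l++
l=3 r=14: min(13,16)*11=143 best=143, l++
l=4 r=14: min(10,16)*10=100 best=143, l++
l=5 r=14: min(19,16)*9=144 best=144 *, r--
l=5 r=13: min(19,13)*8=104 best=144, r--
l=5 r=12: min(19,15)*7=105 best=144, r--
l=5 r=11: min(19,2)*6=12 best=144, r--
l=5 r=10: min(19,10)*5=50 best=144, r--
l=5 r=9: min(19,6)*4=24 best=144, r--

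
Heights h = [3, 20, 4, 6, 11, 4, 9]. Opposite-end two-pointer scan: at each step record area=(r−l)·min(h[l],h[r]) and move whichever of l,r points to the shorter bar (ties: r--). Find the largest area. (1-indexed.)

l=1 r=7: min(3,9)*6=18 best=18 *, l++
l=2 r=7: min(20,9)*5=45 best=45 *, r--
l=2 r=6: min(20,4)*4=16 best=45, r--
l=2 r=5: min(20,11)*3=33 best=45, r--
l=2 r=4: min(20,6)*2=12 best=45, r--
l=2 r=3: min(20,4)*1=4 best=45, r--

max area = 45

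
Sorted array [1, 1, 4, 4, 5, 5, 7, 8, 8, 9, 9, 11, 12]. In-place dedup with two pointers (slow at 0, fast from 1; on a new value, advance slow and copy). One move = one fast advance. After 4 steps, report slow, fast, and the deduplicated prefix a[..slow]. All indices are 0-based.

(s=0,f=1) a[fast]=1=a[slow] dup → fast++
(s=0,f=2) a[fast]=4≠a[slow]=1 write a[1]=4 → slow++,fast++
(s=1,f=3) a[fast]=4=a[slow] dup → fast++
(s=1,f=4) a[fast]=5≠a[slow]=4 write a[2]=5 → slow++,fast++

slow=2, fast=5, prefix=[1, 4, 5]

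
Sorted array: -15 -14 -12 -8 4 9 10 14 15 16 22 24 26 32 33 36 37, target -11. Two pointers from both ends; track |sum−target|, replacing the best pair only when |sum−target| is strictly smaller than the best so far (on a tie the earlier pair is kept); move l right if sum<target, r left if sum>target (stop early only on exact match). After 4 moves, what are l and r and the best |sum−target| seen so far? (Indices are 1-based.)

l=1, r=13, best |Δ|=28

[1,17] -15+37=22 d=33 * → r--
[1,16] -15+36=21 d=32 * → r--
[1,15] -15+33=18 d=29 * → r--
[1,14] -15+32=17 d=28 * → r--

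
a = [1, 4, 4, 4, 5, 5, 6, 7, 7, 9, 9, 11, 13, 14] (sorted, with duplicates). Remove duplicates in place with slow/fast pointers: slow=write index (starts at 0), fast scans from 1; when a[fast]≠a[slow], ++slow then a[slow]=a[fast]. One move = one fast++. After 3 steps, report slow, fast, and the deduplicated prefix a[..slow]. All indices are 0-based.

slow=1, fast=4, prefix=[1, 4]

(s=0,f=1) a[fast]=4≠a[slow]=1 write a[1]=4 → slow++,fast++
(s=1,f=2) a[fast]=4=a[slow] dup → fast++
(s=1,f=3) a[fast]=4=a[slow] dup → fast++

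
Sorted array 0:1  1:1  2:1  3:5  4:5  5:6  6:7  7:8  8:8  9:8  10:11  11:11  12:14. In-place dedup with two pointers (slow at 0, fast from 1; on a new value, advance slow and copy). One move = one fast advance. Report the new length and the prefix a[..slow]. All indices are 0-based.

(s=0,f=1) a[fast]=1=a[slow] dup → fast++
(s=0,f=2) a[fast]=1=a[slow] dup → fast++
(s=0,f=3) a[fast]=5≠a[slow]=1 write a[1]=5 → slow++,fast++
(s=1,f=4) a[fast]=5=a[slow] dup → fast++
(s=1,f=5) a[fast]=6≠a[slow]=5 write a[2]=6 → slow++,fast++
(s=2,f=6) a[fast]=7≠a[slow]=6 write a[3]=7 → slow++,fast++
(s=3,f=7) a[fast]=8≠a[slow]=7 write a[4]=8 → slow++,fast++
(s=4,f=8) a[fast]=8=a[slow] dup → fast++
(s=4,f=9) a[fast]=8=a[slow] dup → fast++
(s=4,f=10) a[fast]=11≠a[slow]=8 write a[5]=11 → slow++,fast++
(s=5,f=11) a[fast]=11=a[slow] dup → fast++
(s=5,f=12) a[fast]=14≠a[slow]=11 write a[6]=14 → slow++,fast++

length 7; prefix = [1, 5, 6, 7, 8, 11, 14]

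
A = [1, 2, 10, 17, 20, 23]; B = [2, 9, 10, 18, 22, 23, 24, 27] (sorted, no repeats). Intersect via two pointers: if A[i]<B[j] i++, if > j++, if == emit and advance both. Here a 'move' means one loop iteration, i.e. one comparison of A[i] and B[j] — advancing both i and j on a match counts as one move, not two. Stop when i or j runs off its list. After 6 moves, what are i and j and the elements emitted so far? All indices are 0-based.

i=4, j=4, emitted=[2, 10]

[i=0,j=0] 1<2 → i++
[i=1,j=0] 2==2 emit → i++,j++
[i=2,j=1] 10>9 → j++
[i=2,j=2] 10==10 emit → i++,j++
[i=3,j=3] 17<18 → i++
[i=4,j=3] 20>18 → j++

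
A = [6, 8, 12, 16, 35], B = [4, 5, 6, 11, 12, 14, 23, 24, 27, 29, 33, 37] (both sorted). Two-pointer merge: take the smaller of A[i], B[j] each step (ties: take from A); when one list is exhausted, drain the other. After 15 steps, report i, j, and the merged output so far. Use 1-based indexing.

i=5, j=12, merged so far=[4, 5, 6, 6, 8, 11, 12, 12, 14, 16, 23, 24, 27, 29, 33]

[i=1,j=1] A[i]=6>B[j]=4 take 4 → j++
[i=1,j=2] A[i]=6>B[j]=5 take 5 → j++
[i=1,j=3] A[i]=6<=B[j]=6 take 6 → i++
[i=2,j=3] A[i]=8>B[j]=6 take 6 → j++
[i=2,j=4] A[i]=8<=B[j]=11 take 8 → i++
[i=3,j=4] A[i]=12>B[j]=11 take 11 → j++
[i=3,j=5] A[i]=12<=B[j]=12 take 12 → i++
[i=4,j=5] A[i]=16>B[j]=12 take 12 → j++
[i=4,j=6] A[i]=16>B[j]=14 take 14 → j++
[i=4,j=7] A[i]=16<=B[j]=23 take 16 → i++
[i=5,j=7] A[i]=35>B[j]=23 take 23 → j++
[i=5,j=8] A[i]=35>B[j]=24 take 24 → j++
[i=5,j=9] A[i]=35>B[j]=27 take 27 → j++
[i=5,j=10] A[i]=35>B[j]=29 take 29 → j++
[i=5,j=11] A[i]=35>B[j]=33 take 33 → j++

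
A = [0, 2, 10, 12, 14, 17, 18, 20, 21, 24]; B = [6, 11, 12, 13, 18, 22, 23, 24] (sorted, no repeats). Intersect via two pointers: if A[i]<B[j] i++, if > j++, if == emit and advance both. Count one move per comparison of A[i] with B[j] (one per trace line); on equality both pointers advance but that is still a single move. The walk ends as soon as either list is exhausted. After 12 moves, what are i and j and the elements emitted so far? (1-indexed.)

i=1 j=1: 0<6, i++
i=2 j=1: 2<6, i++
i=3 j=1: 10>6, j++
i=3 j=2: 10<11, i++
i=4 j=2: 12>11, j++
i=4 j=3: 12==12 emit, i++,j++
i=5 j=4: 14>13, j++
i=5 j=5: 14<18, i++
i=6 j=5: 17<18, i++
i=7 j=5: 18==18 emit, i++,j++
i=8 j=6: 20<22, i++
i=9 j=6: 21<22, i++

i=10, j=6, emitted=[12, 18]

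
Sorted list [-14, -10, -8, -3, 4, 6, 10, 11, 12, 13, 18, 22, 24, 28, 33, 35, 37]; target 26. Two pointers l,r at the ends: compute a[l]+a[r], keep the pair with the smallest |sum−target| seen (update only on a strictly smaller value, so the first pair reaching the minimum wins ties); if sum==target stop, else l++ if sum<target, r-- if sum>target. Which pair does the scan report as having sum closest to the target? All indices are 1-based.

[1,17] -14+37=23 d=3 * → l++
[2,17] -10+37=27 d=1 * → r--
[2,16] -10+35=25 d=1 → l++
[3,16] -8+35=27 d=1 → r--
[3,15] -8+33=25 d=1 → l++
[4,15] -3+33=30 d=4 → r--
[4,14] -3+28=25 d=1 → l++
[5,14] 4+28=32 d=6 → r--
[5,13] 4+24=28 d=2 → r--
[5,12] 4+22=26 d=0 * → stop

pair (4, 22) with sum 26 (|Δ|=0)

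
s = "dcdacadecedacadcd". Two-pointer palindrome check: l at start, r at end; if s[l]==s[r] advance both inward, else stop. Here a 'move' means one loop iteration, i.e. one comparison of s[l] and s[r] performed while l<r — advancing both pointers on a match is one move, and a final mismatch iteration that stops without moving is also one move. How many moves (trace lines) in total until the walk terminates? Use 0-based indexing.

8 moves

[0,16] 'd'=='d' → l++,r--
[1,15] 'c'=='c' → l++,r--
[2,14] 'd'=='d' → l++,r--
[3,13] 'a'=='a' → l++,r--
[4,12] 'c'=='c' → l++,r--
[5,11] 'a'=='a' → l++,r--
[6,10] 'd'=='d' → l++,r--
[7,9] 'e'=='e' → l++,r--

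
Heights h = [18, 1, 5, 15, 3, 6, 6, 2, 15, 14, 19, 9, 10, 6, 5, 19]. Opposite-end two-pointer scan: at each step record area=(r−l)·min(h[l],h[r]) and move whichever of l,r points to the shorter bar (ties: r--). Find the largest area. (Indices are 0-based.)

max area = 270

l=0 r=15: min(18,19)*15=270 best=270 *, l++
l=1 r=15: min(1,19)*14=14 best=270, l++
l=2 r=15: min(5,19)*13=65 best=270, l++
l=3 r=15: min(15,19)*12=180 best=270, l++
l=4 r=15: min(3,19)*11=33 best=270, l++
l=5 r=15: min(6,19)*10=60 best=270, l++
l=6 r=15: min(6,19)*9=54 best=270, l++
l=7 r=15: min(2,19)*8=16 best=270, l++
l=8 r=15: min(15,19)*7=105 best=270, l++
l=9 r=15: min(14,19)*6=84 best=270, l++
l=10 r=15: min(19,19)*5=95 best=270, r--
l=10 r=14: min(19,5)*4=20 best=270, r--
l=10 r=13: min(19,6)*3=18 best=270, r--
l=10 r=12: min(19,10)*2=20 best=270, r--
l=10 r=11: min(19,9)*1=9 best=270, r--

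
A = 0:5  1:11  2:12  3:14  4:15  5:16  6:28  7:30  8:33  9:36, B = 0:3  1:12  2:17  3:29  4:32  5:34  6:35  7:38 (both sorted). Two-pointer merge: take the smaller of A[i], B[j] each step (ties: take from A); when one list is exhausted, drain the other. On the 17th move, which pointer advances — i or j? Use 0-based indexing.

i

[i=0,j=0] A[i]=5>B[j]=3 take 3 → j++
[i=0,j=1] A[i]=5<=B[j]=12 take 5 → i++
[i=1,j=1] A[i]=11<=B[j]=12 take 11 → i++
[i=2,j=1] A[i]=12<=B[j]=12 take 12 → i++
[i=3,j=1] A[i]=14>B[j]=12 take 12 → j++
[i=3,j=2] A[i]=14<=B[j]=17 take 14 → i++
[i=4,j=2] A[i]=15<=B[j]=17 take 15 → i++
[i=5,j=2] A[i]=16<=B[j]=17 take 16 → i++
[i=6,j=2] A[i]=28>B[j]=17 take 17 → j++
[i=6,j=3] A[i]=28<=B[j]=29 take 28 → i++
[i=7,j=3] A[i]=30>B[j]=29 take 29 → j++
[i=7,j=4] A[i]=30<=B[j]=32 take 30 → i++
[i=8,j=4] A[i]=33>B[j]=32 take 32 → j++
[i=8,j=5] A[i]=33<=B[j]=34 take 33 → i++
[i=9,j=5] A[i]=36>B[j]=34 take 34 → j++
[i=9,j=6] A[i]=36>B[j]=35 take 35 → j++
[i=9,j=7] A[i]=36<=B[j]=38 take 36 → i++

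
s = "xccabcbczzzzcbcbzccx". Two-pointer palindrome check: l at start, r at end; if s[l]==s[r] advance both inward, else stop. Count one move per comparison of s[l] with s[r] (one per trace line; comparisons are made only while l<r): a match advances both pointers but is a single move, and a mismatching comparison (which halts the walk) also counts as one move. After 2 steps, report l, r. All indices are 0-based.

l=2, r=17

l=0 r=19: 'x'=='x', l++,r--
l=1 r=18: 'c'=='c', l++,r--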